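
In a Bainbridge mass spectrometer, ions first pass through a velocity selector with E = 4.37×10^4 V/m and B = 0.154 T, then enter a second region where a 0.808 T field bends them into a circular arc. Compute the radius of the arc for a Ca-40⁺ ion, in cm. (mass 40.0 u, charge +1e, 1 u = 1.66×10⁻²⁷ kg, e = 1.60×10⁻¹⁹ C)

r ≈ 14.6 cm

The selector passes v = E/B = 4.37×10^4/0.154 = 2.84×10^5 m/s.
In the deflection region, r = mv/(qB₂) = (6.64×10^-26)(2.84×10^5) / [(1×1.60×10^-19)(0.808)] = 0.146 m.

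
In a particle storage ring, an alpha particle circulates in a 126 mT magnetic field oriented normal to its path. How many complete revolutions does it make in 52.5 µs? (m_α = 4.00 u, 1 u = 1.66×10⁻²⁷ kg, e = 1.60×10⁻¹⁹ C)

T = 2πm/(qB) = 2π(6.64×10^-27) / [(2×1.60×10^-19)(0.126)] = 1.0347×10^-6 s.
N = t/T = 5.25×10^-5 / 1.0347×10^-6 ≈ 50.74, so 50 complete revolutions.

N = 50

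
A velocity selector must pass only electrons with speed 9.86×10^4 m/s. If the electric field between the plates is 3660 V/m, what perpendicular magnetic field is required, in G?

B ≈ 371 G

qE = qvB ⇒ B = E/v = (3660) / (9.86×10^4) = 0.0371 T.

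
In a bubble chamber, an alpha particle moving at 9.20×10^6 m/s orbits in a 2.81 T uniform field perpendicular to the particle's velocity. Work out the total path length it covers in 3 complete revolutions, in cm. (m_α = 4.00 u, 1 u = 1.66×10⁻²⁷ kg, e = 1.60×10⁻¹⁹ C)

r = mv/(qB) = 0.0679 m, so one revolution covers 2πr = 0.427 m.
In 3 revolutions: L = 3·2πr = 1.28 m.

L ≈ 128 cm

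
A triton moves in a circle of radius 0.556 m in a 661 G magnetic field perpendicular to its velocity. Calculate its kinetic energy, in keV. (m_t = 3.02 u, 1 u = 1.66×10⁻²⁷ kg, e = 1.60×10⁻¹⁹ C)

v = qBr/m = (1×1.60×10^-19)(0.0661)(0.556) / (5.01×10^-27) = 1.17×10^6 m/s.
K = ½mv² = 0.5·(5.01×10^-27)·(1.17×10^6)² = 3.45×10^-15 J = 21.6 keV.

K ≈ 21.6 keV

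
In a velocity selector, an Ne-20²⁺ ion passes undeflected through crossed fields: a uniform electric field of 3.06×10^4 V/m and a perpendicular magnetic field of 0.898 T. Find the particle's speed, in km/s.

For zero net force, qE = qvB, so v = E/B.
v = (3.06×10^4) / (0.898) = 3.41×10^4 m/s.

v ≈ 34.1 km/s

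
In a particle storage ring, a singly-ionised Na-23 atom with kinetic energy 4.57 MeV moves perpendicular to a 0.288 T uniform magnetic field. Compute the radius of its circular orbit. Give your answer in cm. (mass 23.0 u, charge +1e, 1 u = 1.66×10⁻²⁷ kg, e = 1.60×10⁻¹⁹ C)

Convert the energy: K = 4.57 MeV = 7.31×10^-13 J.
v = √(2K/m) = √(2·7.31×10^-13/3.82×10^-26) = 6.19×10^6 m/s.
r = mv/(qB) = (3.82×10^-26)(6.19×10^6) / [(1×1.60×10^-19)(0.288)] = 5.13 m.

r ≈ 513 cm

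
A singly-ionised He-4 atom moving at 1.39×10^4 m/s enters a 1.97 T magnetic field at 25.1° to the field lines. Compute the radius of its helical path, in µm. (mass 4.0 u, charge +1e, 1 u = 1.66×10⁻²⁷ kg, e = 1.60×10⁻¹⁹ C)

r ≈ 124 µm

Only the perpendicular component v⊥ = v sin25.1° = 5900 m/s is bent by the field.
r = m v⊥ /(qB) = (6.64×10^-27)(5900) / [(1×1.60×10^-19)(1.97)] = 1.24×10^-4 m.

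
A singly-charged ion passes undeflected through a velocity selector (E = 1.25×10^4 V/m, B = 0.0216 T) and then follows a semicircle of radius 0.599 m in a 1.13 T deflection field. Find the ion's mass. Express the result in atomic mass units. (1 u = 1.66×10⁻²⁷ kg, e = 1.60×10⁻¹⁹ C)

m ≈ 113 u

v = E/B₁ = 5.79×10^5 m/s.
From r = mv/(qB₂), m = qB₂r/v = (1×1.60×10^-19)(1.13)(0.599) / (5.79×10^5) = 1.87×10^-25 kg.
In atomic mass units: m = 1.87×10^-25 / 1.66×10^-27 = 113 u.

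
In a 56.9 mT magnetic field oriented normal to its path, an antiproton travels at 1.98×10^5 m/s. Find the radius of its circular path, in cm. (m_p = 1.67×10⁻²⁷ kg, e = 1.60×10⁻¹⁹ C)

r ≈ 3.63 cm

The magnetic force provides the centripetal force: qvB = mv²/r, so r = mv/(qB).
r = (1.67×10^-27 kg)(1.98×10^5 m/s) / [(1×1.60×10^-19 C)(0.0569 T)] = 0.0363 m.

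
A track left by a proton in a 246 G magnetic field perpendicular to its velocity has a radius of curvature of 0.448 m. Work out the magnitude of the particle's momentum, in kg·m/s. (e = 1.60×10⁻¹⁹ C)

p ≈ 1.76×10^-21 kg·m/s

Since qvB = mv²/r, the momentum p = mv = qBr.
p = (1×1.60×10^-19)(0.0246)(0.448) = 1.76×10^-21 kg·m/s.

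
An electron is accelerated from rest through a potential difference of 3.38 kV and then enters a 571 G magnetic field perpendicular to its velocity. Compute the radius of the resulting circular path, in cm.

The kinetic energy gained is K = qV = (1×1.60×10^-19)(3380) = 5.41×10^-16 J.
v = √(2K/m) = 3.45×10^7 m/s.
r = mv/(qB) = (9.11×10^-31)(3.45×10^7) / [(1×1.60×10^-19)(0.0571)] = 3.44×10^-3 m.

r ≈ 0.344 cm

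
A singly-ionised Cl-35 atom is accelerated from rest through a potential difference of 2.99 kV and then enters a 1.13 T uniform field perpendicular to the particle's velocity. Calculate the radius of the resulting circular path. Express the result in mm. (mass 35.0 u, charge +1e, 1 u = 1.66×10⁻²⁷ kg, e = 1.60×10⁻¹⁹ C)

The kinetic energy gained is K = qV = (1×1.60×10^-19)(2990) = 4.78×10^-16 J.
v = √(2K/m) = 1.28×10^5 m/s.
r = mv/(qB) = (5.81×10^-26)(1.28×10^5) / [(1×1.60×10^-19)(1.13)] = 0.0412 m.

r ≈ 41.2 mm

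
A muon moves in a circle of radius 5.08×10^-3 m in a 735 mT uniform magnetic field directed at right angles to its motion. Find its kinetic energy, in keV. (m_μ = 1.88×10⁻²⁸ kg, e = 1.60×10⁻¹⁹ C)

K ≈ 5.93 keV

v = qBr/m = (1×1.60×10^-19)(0.735)(5.08×10^-3) / (1.88×10^-28) = 3.18×10^6 m/s.
K = ½mv² = 0.5·(1.88×10^-28)·(3.18×10^6)² = 9.49×10^-16 J = 5.93 keV.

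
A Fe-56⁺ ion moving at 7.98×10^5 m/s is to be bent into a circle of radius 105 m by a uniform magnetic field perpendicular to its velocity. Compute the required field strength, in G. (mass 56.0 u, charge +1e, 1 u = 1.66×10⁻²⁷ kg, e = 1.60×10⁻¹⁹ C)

qvB = mv²/r gives B = mv/(qr).
B = (9.30×10^-26)(7.98×10^5) / [(1×1.60×10^-19)(105)] = 4.42×10^-3 T.

B ≈ 44.2 G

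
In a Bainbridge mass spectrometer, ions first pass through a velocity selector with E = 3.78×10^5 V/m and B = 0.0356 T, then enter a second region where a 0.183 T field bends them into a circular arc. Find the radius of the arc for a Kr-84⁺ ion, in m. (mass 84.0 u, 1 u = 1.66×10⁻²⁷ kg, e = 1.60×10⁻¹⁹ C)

The selector passes v = E/B = 3.78×10^5/0.0356 = 1.06×10^7 m/s.
In the deflection region, r = mv/(qB₂) = (1.39×10^-25)(1.06×10^7) / [(1×1.60×10^-19)(0.183)] = 50.6 m.

r ≈ 50.6 m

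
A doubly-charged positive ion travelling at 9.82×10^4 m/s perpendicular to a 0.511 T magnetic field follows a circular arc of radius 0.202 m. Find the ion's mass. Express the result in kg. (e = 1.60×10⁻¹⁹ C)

m ≈ 3.36×10^-25 kg

qvB = mv²/r ⇒ m = qBr/v.
m = (2×1.60×10^-19)(0.511)(0.202) / (9.82×10^4) = 3.36×10^-25 kg.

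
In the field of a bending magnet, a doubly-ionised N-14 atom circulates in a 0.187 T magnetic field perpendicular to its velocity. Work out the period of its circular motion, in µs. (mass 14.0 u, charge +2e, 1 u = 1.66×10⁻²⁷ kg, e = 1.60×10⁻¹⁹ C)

The cyclotron period is independent of speed: T = 2πm/(qB).
T = 2π(2.32×10^-26) / [(2×1.60×10^-19)(0.187)] = 2.44×10^-6 s.

T ≈ 2.44 µs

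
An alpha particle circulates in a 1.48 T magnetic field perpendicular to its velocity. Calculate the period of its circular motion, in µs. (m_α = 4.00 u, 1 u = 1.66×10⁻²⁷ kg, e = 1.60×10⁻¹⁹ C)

The cyclotron period is independent of speed: T = 2πm/(qB).
T = 2π(6.64×10^-27) / [(2×1.60×10^-19)(1.48)] = 8.81×10^-8 s.

T ≈ 0.0881 µs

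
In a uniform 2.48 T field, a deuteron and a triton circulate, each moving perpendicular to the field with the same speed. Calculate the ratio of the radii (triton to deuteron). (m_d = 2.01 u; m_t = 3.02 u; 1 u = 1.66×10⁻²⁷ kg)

ratio ≈ 1.50

r = mv/(qB) ⇒ at equal v, r ∝ m/q.
r_{triton}/r_{deuteron} = 1.50.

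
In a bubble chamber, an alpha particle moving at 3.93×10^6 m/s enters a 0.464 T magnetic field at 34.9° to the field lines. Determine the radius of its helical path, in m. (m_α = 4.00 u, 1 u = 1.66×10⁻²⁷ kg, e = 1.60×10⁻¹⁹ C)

Only the perpendicular component v⊥ = v sin34.9° = 2.25×10^6 m/s is bent by the field.
r = m v⊥ /(qB) = (6.64×10^-27)(2.25×10^6) / [(2×1.60×10^-19)(0.464)] = 0.101 m.

r ≈ 0.101 m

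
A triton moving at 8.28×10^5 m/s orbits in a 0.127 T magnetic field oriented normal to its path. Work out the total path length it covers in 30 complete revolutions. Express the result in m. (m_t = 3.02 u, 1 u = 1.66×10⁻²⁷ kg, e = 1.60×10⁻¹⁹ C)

r = mv/(qB) = 0.204 m, so one revolution covers 2πr = 1.28 m.
In 30 revolutions: L = 30·2πr = 38.5 m.

L ≈ 38.5 m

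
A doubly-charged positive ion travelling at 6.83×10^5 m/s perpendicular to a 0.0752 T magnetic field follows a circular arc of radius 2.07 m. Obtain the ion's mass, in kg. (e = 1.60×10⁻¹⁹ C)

qvB = mv²/r ⇒ m = qBr/v.
m = (2×1.60×10^-19)(0.0752)(2.07) / (6.83×10^5) = 7.29×10^-26 kg.

m ≈ 7.29×10^-26 kg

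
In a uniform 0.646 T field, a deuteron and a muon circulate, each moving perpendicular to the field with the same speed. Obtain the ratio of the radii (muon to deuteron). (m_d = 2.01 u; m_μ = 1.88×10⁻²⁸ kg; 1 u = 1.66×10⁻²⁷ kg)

ratio ≈ 0.0563

r = mv/(qB) ⇒ at equal v, r ∝ m/q.
r_{muon}/r_{deuteron} = 0.0563.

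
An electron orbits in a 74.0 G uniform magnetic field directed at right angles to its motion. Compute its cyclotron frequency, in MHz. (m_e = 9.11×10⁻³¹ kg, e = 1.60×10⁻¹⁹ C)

f = qB/(2πm) = (1×1.60×10^-19)(7.40×10^-3) / [2π(9.11×10^-31)] = 2.07×10^8 Hz.

f ≈ 207 MHz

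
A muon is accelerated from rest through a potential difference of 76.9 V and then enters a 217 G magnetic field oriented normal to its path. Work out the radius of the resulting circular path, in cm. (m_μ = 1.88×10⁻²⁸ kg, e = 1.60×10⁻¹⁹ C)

The kinetic energy gained is K = qV = (1×1.60×10^-19)(76.9) = 1.23×10^-17 J.
v = √(2K/m) = 3.62×10^5 m/s.
r = mv/(qB) = (1.88×10^-28)(3.62×10^5) / [(1×1.60×10^-19)(0.0217)] = 0.0196 m.

r ≈ 1.96 cm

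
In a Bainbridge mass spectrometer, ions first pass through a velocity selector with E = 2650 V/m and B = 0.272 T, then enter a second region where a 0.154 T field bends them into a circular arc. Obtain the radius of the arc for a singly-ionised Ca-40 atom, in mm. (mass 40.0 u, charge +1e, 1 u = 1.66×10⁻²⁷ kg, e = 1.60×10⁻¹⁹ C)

The selector passes v = E/B = 2650/0.272 = 9740 m/s.
In the deflection region, r = mv/(qB₂) = (6.64×10^-26)(9740) / [(1×1.60×10^-19)(0.154)] = 0.0263 m.

r ≈ 26.3 mm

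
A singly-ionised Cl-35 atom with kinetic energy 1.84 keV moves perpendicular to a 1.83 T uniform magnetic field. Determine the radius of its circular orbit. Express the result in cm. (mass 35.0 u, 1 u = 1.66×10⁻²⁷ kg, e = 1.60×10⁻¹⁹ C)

Convert the energy: K = 1.84 keV = 2.94×10^-16 J.
v = √(2K/m) = √(2·2.94×10^-16/5.81×10^-26) = 1.01×10^5 m/s.
r = mv/(qB) = (5.81×10^-26)(1.01×10^5) / [(1×1.60×10^-19)(1.83)] = 0.0200 m.

r ≈ 2.00 cm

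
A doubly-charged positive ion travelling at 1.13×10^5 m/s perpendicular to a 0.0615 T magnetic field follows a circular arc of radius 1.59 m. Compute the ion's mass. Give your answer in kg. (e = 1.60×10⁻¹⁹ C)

qvB = mv²/r ⇒ m = qBr/v.
m = (2×1.60×10^-19)(0.0615)(1.59) / (1.13×10^5) = 2.77×10^-25 kg.

m ≈ 2.77×10^-25 kg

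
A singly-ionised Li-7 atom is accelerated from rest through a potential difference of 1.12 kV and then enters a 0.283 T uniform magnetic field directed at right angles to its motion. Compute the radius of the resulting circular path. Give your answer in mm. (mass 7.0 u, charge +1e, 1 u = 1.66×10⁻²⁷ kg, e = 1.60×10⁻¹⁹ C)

r ≈ 45.1 mm

The kinetic energy gained is K = qV = (1×1.60×10^-19)(1120) = 1.79×10^-16 J.
v = √(2K/m) = 1.76×10^5 m/s.
r = mv/(qB) = (1.16×10^-26)(1.76×10^5) / [(1×1.60×10^-19)(0.283)] = 0.0451 m.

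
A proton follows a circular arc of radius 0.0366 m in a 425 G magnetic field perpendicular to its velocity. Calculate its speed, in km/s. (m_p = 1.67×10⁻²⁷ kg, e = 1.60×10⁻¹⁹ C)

v ≈ 149 km/s

From qvB = mv²/r, v = qBr/m.
v = (1×1.60×10^-19)(0.0425)(0.0366) / (1.67×10^-27) = 1.49×10^5 m/s.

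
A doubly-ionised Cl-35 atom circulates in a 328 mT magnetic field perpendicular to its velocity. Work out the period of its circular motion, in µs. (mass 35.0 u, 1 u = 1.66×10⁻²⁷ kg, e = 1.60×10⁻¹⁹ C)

The cyclotron period is independent of speed: T = 2πm/(qB).
T = 2π(5.81×10^-26) / [(2×1.60×10^-19)(0.328)] = 3.48×10^-6 s.

T ≈ 3.48 µs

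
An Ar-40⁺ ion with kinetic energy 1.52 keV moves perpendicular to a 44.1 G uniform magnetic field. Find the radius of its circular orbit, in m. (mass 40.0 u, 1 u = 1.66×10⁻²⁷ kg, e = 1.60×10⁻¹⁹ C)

r ≈ 8.05 m

Convert the energy: K = 1.52 keV = 2.43×10^-16 J.
v = √(2K/m) = √(2·2.43×10^-16/6.64×10^-26) = 8.56×10^4 m/s.
r = mv/(qB) = (6.64×10^-26)(8.56×10^4) / [(1×1.60×10^-19)(4.41×10^-3)] = 8.05 m.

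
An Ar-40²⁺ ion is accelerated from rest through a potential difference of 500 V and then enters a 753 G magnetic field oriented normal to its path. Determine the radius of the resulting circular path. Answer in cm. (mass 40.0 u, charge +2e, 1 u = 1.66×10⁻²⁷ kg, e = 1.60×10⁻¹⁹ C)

r ≈ 19.1 cm

The kinetic energy gained is K = qV = (2×1.60×10^-19)(500) = 1.60×10^-16 J.
v = √(2K/m) = 6.94×10^4 m/s.
r = mv/(qB) = (6.64×10^-26)(6.94×10^4) / [(2×1.60×10^-19)(0.0753)] = 0.191 m.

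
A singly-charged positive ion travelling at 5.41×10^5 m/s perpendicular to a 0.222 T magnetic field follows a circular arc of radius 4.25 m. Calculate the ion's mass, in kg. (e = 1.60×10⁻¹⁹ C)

qvB = mv²/r ⇒ m = qBr/v.
m = (1×1.60×10^-19)(0.222)(4.25) / (5.41×10^5) = 2.79×10^-25 kg.

m ≈ 2.79×10^-25 kg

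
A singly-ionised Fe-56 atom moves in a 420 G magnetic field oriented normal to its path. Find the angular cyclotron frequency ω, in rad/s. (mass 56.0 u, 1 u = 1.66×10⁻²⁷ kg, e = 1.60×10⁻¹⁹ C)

ω ≈ 7.23×10^4 rad/s

ω = qB/m = (1×1.60×10^-19)(0.0420) / (9.30×10^-26) = 7.23×10^4 rad/s.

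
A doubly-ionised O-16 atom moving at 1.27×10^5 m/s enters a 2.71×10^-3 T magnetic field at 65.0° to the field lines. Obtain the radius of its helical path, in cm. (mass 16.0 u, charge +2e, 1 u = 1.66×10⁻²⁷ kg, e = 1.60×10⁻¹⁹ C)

r ≈ 353 cm

Only the perpendicular component v⊥ = v sin65.0° = 1.15×10^5 m/s is bent by the field.
r = m v⊥ /(qB) = (2.66×10^-26)(1.15×10^5) / [(2×1.60×10^-19)(2.71×10^-3)] = 3.53 m.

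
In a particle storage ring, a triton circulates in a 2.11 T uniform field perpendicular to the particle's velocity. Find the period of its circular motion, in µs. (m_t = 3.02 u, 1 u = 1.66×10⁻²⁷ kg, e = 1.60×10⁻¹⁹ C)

T ≈ 0.0933 µs

The cyclotron period is independent of speed: T = 2πm/(qB).
T = 2π(5.01×10^-27) / [(1×1.60×10^-19)(2.11)] = 9.33×10^-8 s.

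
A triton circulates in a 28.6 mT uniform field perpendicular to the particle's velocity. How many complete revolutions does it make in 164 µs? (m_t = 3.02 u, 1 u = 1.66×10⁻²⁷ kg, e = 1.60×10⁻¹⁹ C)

N = 23

T = 2πm/(qB) = 2π(5.0132×10^-27) / [(1×1.60×10^-19)(0.0286)] = 6.8835×10^-6 s.
N = t/T = 1.64×10^-4 / 6.8835×10^-6 ≈ 23.83, so 23 complete revolutions.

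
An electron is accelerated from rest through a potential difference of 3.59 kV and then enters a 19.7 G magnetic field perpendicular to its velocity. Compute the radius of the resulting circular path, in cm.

r ≈ 10.3 cm

The kinetic energy gained is K = qV = (1×1.60×10^-19)(3590) = 5.74×10^-16 J.
v = √(2K/m) = 3.55×10^7 m/s.
r = mv/(qB) = (9.11×10^-31)(3.55×10^7) / [(1×1.60×10^-19)(1.97×10^-3)] = 0.103 m.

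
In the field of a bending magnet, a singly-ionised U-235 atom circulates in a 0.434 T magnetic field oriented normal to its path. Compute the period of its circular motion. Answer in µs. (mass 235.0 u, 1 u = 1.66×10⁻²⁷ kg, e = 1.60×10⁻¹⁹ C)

T ≈ 35.3 µs

The cyclotron period is independent of speed: T = 2πm/(qB).
T = 2π(3.90×10^-25) / [(1×1.60×10^-19)(0.434)] = 3.53×10^-5 s.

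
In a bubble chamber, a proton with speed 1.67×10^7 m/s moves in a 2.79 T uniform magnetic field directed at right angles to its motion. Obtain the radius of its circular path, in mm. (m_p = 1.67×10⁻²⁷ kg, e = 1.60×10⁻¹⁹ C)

The magnetic force provides the centripetal force: qvB = mv²/r, so r = mv/(qB).
r = (1.67×10^-27 kg)(1.67×10^7 m/s) / [(1×1.60×10^-19 C)(2.79 T)] = 0.0625 m.

r ≈ 62.5 mm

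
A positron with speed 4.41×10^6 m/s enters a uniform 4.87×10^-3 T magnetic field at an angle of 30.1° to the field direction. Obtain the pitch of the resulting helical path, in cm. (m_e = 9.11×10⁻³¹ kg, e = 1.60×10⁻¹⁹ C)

The velocity component along B is v∥ = v cos30.1° = 3.82×10^6 m/s.
The cyclotron period T = 2πm/(qB) = 7.35×10^-9 s is set by m, q, B alone.
Pitch = v∥·T = (3.82×10^6)(7.35×10^-9) = 0.0280 m.

pitch ≈ 2.80 cm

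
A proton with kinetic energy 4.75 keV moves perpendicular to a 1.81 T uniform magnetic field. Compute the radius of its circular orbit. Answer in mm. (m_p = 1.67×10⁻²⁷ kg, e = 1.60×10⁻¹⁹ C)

r ≈ 5.50 mm

Convert the energy: K = 4.75 keV = 7.60×10^-16 J.
v = √(2K/m) = √(2·7.60×10^-16/1.67×10^-27) = 9.54×10^5 m/s.
r = mv/(qB) = (1.67×10^-27)(9.54×10^5) / [(1×1.60×10^-19)(1.81)] = 5.50×10^-3 m.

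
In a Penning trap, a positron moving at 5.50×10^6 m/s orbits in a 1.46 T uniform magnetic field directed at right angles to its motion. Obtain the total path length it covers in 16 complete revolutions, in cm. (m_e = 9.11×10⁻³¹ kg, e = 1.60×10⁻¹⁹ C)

r = mv/(qB) = 2.14×10^-5 m, so one revolution covers 2πr = 1.35×10^-4 m.
In 16 revolutions: L = 16·2πr = 2.16×10^-3 m.

L ≈ 0.216 cm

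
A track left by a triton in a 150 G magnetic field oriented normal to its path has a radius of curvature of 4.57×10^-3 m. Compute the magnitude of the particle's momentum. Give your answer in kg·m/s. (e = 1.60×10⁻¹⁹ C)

Since qvB = mv²/r, the momentum p = mv = qBr.
p = (1×1.60×10^-19)(0.0150)(4.57×10^-3) = 1.10×10^-23 kg·m/s.

p ≈ 1.10×10^-23 kg·m/s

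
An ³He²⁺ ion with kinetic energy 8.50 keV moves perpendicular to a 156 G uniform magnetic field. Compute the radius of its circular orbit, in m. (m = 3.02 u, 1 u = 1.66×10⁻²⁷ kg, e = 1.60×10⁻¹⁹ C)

Convert the energy: K = 8.50 keV = 1.36×10^-15 J.
v = √(2K/m) = √(2·1.36×10^-15/5.01×10^-27) = 7.37×10^5 m/s.
r = mv/(qB) = (5.01×10^-27)(7.37×10^5) / [(2×1.60×10^-19)(0.0156)] = 0.740 m.

r ≈ 0.740 m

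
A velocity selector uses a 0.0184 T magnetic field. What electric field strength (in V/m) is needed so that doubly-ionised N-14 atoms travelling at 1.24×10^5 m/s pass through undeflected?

E ≈ 2280 V/m

qE = qvB ⇒ E = vB = (1.24×10^5)(0.0184) = 2280 V/m.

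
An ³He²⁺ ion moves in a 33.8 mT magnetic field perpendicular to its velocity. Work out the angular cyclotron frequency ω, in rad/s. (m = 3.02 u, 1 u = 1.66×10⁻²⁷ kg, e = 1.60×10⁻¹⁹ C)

ω = qB/m = (2×1.60×10^-19)(0.0338) / (5.01×10^-27) = 2.16×10^6 rad/s.

ω ≈ 2.16×10^6 rad/s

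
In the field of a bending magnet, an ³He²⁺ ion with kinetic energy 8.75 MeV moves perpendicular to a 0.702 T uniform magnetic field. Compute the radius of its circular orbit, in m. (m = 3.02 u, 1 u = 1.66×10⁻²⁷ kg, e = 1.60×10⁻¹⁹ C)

r ≈ 0.527 m

Convert the energy: K = 8.75 MeV = 1.40×10^-12 J.
v = √(2K/m) = √(2·1.40×10^-12/5.01×10^-27) = 2.36×10^7 m/s.
r = mv/(qB) = (5.01×10^-27)(2.36×10^7) / [(2×1.60×10^-19)(0.702)] = 0.527 m.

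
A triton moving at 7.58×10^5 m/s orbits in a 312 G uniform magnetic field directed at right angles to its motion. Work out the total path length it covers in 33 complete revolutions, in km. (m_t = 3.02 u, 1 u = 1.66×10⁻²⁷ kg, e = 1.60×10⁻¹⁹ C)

L ≈ 0.158 km

r = mv/(qB) = 0.761 m, so one revolution covers 2πr = 4.78 m.
In 33 revolutions: L = 33·2πr = 158 m.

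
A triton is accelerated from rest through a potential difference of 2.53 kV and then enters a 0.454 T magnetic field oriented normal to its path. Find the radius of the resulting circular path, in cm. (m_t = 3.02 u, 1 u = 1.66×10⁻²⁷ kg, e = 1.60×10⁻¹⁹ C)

r ≈ 2.77 cm

The kinetic energy gained is K = qV = (1×1.60×10^-19)(2530) = 4.05×10^-16 J.
v = √(2K/m) = 4.02×10^5 m/s.
r = mv/(qB) = (5.01×10^-27)(4.02×10^5) / [(1×1.60×10^-19)(0.454)] = 0.0277 m.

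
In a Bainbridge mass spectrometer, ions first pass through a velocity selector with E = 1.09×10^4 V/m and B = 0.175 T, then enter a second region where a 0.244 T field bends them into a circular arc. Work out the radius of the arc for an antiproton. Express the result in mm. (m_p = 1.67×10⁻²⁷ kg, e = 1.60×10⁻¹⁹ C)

r ≈ 2.66 mm

The selector passes v = E/B = 1.09×10^4/0.175 = 6.23×10^4 m/s.
In the deflection region, r = mv/(qB₂) = (1.67×10^-27)(6.23×10^4) / [(1×1.60×10^-19)(0.244)] = 2.66×10^-3 m.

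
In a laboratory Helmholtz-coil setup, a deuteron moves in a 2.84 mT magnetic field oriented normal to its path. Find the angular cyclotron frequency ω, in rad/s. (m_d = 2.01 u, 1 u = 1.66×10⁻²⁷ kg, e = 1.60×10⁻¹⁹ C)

ω ≈ 1.36×10^5 rad/s

ω = qB/m = (1×1.60×10^-19)(2.84×10^-3) / (3.34×10^-27) = 1.36×10^5 rad/s.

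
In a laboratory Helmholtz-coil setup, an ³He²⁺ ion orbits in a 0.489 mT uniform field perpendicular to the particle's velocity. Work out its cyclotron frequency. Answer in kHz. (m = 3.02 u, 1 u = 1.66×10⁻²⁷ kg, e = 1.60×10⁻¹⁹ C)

f ≈ 4.97 kHz

f = qB/(2πm) = (2×1.60×10^-19)(4.89×10^-4) / [2π(5.01×10^-27)] = 4970 Hz.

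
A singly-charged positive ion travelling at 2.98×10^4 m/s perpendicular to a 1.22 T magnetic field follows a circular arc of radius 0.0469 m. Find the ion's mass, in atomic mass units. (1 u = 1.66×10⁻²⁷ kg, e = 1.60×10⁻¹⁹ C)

m ≈ 185 u

qvB = mv²/r ⇒ m = qBr/v.
m = (1×1.60×10^-19)(1.22)(0.0469) / (2.98×10^4) = 3.07×10^-25 kg = 185 u.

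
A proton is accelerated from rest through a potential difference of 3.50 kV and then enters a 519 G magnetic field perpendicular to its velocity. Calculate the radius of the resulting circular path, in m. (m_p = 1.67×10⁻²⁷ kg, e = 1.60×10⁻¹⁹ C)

The kinetic energy gained is K = qV = (1×1.60×10^-19)(3500) = 5.60×10^-16 J.
v = √(2K/m) = 8.19×10^5 m/s.
r = mv/(qB) = (1.67×10^-27)(8.19×10^5) / [(1×1.60×10^-19)(0.0519)] = 0.165 m.

r ≈ 0.165 m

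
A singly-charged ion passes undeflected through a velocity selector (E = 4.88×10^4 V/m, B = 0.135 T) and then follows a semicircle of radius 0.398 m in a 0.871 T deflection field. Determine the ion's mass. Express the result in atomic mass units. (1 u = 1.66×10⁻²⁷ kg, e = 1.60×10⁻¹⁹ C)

v = E/B₁ = 3.61×10^5 m/s.
From r = mv/(qB₂), m = qB₂r/v = (1×1.60×10^-19)(0.871)(0.398) / (3.61×10^5) = 1.53×10^-25 kg.
In atomic mass units: m = 1.53×10^-25 / 1.66×10^-27 = 92.4 u.

m ≈ 92.4 u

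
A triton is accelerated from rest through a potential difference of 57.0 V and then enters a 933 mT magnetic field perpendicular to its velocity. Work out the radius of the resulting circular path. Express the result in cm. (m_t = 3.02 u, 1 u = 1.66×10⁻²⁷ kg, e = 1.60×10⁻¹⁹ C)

The kinetic energy gained is K = qV = (1×1.60×10^-19)(57.0) = 9.12×10^-18 J.
v = √(2K/m) = 6.03×10^4 m/s.
r = mv/(qB) = (5.01×10^-27)(6.03×10^4) / [(1×1.60×10^-19)(0.933)] = 2.03×10^-3 m.

r ≈ 0.203 cm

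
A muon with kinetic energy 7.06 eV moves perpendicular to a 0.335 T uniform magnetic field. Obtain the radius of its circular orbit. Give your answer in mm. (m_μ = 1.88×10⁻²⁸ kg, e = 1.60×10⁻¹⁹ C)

Convert the energy: K = 7.06 eV = 1.13×10^-18 J.
v = √(2K/m) = √(2·1.13×10^-18/1.88×10^-28) = 1.10×10^5 m/s.
r = mv/(qB) = (1.88×10^-28)(1.10×10^5) / [(1×1.60×10^-19)(0.335)] = 3.84×10^-4 m.

r ≈ 0.384 mm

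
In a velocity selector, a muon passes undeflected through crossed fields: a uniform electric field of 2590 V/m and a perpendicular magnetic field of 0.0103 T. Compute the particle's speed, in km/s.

v ≈ 251 km/s

For zero net force, qE = qvB, so v = E/B.
v = (2590) / (0.0103) = 2.51×10^5 m/s.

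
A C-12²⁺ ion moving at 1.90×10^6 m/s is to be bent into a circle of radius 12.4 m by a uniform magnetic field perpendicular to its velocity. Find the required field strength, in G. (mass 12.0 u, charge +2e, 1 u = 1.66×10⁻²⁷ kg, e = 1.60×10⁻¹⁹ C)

qvB = mv²/r gives B = mv/(qr).
B = (1.99×10^-26)(1.90×10^6) / [(2×1.60×10^-19)(12.4)] = 9.54×10^-3 T.

B ≈ 95.4 G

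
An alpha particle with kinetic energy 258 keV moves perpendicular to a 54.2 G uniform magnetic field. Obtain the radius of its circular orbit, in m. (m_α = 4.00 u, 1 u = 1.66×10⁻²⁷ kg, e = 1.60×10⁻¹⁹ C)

r ≈ 13.5 m

Convert the energy: K = 258 keV = 4.13×10^-14 J.
v = √(2K/m) = √(2·4.13×10^-14/6.64×10^-27) = 3.53×10^6 m/s.
r = mv/(qB) = (6.64×10^-27)(3.53×10^6) / [(2×1.60×10^-19)(5.42×10^-3)] = 13.5 m.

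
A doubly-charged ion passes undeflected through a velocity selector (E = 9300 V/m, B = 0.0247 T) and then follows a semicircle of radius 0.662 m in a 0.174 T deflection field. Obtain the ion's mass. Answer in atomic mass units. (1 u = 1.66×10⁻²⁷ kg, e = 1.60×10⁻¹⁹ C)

m ≈ 59.0 u

v = E/B₁ = 3.77×10^5 m/s.
From r = mv/(qB₂), m = qB₂r/v = (2×1.60×10^-19)(0.174)(0.662) / (3.77×10^5) = 9.79×10^-26 kg.
In atomic mass units: m = 9.79×10^-26 / 1.66×10^-27 = 59.0 u.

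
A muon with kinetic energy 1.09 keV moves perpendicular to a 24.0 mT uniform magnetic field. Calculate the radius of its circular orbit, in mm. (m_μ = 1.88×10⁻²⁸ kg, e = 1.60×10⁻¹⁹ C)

r ≈ 66.7 mm

Convert the energy: K = 1.09 keV = 1.74×10^-16 J.
v = √(2K/m) = √(2·1.74×10^-16/1.88×10^-28) = 1.36×10^6 m/s.
r = mv/(qB) = (1.88×10^-28)(1.36×10^6) / [(1×1.60×10^-19)(0.0240)] = 0.0667 m.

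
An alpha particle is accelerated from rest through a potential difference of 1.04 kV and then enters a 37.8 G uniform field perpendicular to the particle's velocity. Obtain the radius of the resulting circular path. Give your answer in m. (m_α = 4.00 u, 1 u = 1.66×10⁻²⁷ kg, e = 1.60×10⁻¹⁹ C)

The kinetic energy gained is K = qV = (2×1.60×10^-19)(1040) = 3.33×10^-16 J.
v = √(2K/m) = 3.17×10^5 m/s.
r = mv/(qB) = (6.64×10^-27)(3.17×10^5) / [(2×1.60×10^-19)(3.78×10^-3)] = 1.74 m.

r ≈ 1.74 m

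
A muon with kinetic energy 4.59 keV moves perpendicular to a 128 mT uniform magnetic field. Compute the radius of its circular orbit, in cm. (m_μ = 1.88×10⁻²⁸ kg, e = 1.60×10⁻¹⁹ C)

Convert the energy: K = 4.59 keV = 7.34×10^-16 J.
v = √(2K/m) = √(2·7.34×10^-16/1.88×10^-28) = 2.80×10^6 m/s.
r = mv/(qB) = (1.88×10^-28)(2.80×10^6) / [(1×1.60×10^-19)(0.128)] = 0.0257 m.

r ≈ 2.57 cm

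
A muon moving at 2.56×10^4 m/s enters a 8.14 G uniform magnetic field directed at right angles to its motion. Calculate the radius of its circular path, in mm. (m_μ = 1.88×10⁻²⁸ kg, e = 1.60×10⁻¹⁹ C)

The magnetic force provides the centripetal force: qvB = mv²/r, so r = mv/(qB).
r = (1.88×10^-28 kg)(2.56×10^4 m/s) / [(1×1.60×10^-19 C)(8.14×10^-4 T)] = 0.0370 m.

r ≈ 37.0 mm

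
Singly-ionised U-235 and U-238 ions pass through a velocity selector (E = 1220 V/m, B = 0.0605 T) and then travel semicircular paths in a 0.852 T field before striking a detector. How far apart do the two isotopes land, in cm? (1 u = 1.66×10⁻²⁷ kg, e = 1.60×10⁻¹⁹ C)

Δd ≈ 0.147 cm

Both emerge at v = E/B₁ = 2.02×10^4 m/s.
r = mv/(qB₂), so r₁ = 0.057706 m and r₂ = 0.058443 m, giving Δr = 7.37×10^-4 m.
After a semicircle each ion lands a diameter 2r from the entry slit, so the separation is 2Δr = 1.47×10^-3 m.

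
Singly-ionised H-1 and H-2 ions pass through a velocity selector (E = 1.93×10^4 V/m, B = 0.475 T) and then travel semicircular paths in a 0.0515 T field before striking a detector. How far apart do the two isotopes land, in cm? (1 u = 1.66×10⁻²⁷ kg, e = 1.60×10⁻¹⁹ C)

Both emerge at v = E/B₁ = 4.06×10^4 m/s.
r = mv/(qB₂), so r₁ = 8.185×10^-3 m and r₂ = 0.01637 m, giving Δr = 8.19×10^-3 m.
After a semicircle each ion lands a diameter 2r from the entry slit, so the separation is 2Δr = 0.0164 m.

Δd ≈ 1.64 cm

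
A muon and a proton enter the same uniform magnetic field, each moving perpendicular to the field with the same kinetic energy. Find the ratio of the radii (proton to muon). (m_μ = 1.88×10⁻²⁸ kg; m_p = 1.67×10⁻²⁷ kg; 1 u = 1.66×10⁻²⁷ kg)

r = √(2mK)/(qB) ⇒ at equal K, r ∝ √m/q.
r_{proton}/r_{muon} = 2.98.

ratio ≈ 2.98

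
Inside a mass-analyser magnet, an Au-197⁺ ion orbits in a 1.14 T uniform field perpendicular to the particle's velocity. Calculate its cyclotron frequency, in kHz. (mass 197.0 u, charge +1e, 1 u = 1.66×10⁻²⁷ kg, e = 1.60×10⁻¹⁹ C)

f ≈ 88.8 kHz

f = qB/(2πm) = (1×1.60×10^-19)(1.14) / [2π(3.27×10^-25)] = 8.88×10^4 Hz.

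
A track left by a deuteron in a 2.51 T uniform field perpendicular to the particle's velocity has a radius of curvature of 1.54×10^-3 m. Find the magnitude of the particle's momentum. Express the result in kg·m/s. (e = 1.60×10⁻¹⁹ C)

Since qvB = mv²/r, the momentum p = mv = qBr.
p = (1×1.60×10^-19)(2.51)(1.54×10^-3) = 6.18×10^-22 kg·m/s.

p ≈ 6.18×10^-22 kg·m/s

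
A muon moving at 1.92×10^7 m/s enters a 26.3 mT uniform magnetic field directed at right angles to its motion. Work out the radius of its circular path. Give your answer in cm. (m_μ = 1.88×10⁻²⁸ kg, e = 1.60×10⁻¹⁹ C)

r ≈ 85.8 cm

The magnetic force provides the centripetal force: qvB = mv²/r, so r = mv/(qB).
r = (1.88×10^-28 kg)(1.92×10^7 m/s) / [(1×1.60×10^-19 C)(0.0263 T)] = 0.858 m.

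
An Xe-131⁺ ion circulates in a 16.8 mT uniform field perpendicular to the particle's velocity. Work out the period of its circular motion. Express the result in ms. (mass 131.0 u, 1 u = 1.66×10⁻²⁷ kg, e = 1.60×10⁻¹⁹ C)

T ≈ 0.508 ms

The cyclotron period is independent of speed: T = 2πm/(qB).
T = 2π(2.17×10^-25) / [(1×1.60×10^-19)(0.0168)] = 5.08×10^-4 s.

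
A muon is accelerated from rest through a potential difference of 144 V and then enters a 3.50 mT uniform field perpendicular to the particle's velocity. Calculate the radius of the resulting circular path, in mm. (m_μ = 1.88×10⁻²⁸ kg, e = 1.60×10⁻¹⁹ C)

The kinetic energy gained is K = qV = (1×1.60×10^-19)(144) = 2.30×10^-17 J.
v = √(2K/m) = 4.95×10^5 m/s.
r = mv/(qB) = (1.88×10^-28)(4.95×10^5) / [(1×1.60×10^-19)(3.50×10^-3)] = 0.166 m.

r ≈ 166 mm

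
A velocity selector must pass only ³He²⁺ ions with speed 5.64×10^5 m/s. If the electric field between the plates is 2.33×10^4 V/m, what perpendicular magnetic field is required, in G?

B ≈ 413 G

qE = qvB ⇒ B = E/v = (2.33×10^4) / (5.64×10^5) = 0.0413 T.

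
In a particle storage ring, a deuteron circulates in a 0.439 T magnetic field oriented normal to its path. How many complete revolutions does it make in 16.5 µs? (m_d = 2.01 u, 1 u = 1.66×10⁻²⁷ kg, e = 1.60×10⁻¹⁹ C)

N = 55

T = 2πm/(qB) = 2π(3.3366×10^-27) / [(1×1.60×10^-19)(0.439)] = 2.9847×10^-7 s.
N = t/T = 1.65×10^-5 / 2.9847×10^-7 ≈ 55.28, so 55 complete revolutions.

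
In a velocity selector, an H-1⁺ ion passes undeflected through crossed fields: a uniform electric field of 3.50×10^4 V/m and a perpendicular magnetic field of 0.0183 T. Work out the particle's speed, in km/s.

v ≈ 1910 km/s

For zero net force, qE = qvB, so v = E/B.
v = (3.50×10^4) / (0.0183) = 1.91×10^6 m/s.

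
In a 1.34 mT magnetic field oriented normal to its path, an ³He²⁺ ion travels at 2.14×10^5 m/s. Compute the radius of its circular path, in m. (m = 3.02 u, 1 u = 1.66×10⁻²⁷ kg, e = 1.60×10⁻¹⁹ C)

r ≈ 2.50 m

The magnetic force provides the centripetal force: qvB = mv²/r, so r = mv/(qB).
r = (5.01×10^-27 kg)(2.14×10^5 m/s) / [(2×1.60×10^-19 C)(1.34×10^-3 T)] = 2.50 m.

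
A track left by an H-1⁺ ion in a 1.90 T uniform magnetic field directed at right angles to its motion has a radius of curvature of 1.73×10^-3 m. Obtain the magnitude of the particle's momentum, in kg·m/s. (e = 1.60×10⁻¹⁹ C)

p ≈ 5.26×10^-22 kg·m/s

Since qvB = mv²/r, the momentum p = mv = qBr.
p = (1×1.60×10^-19)(1.90)(1.73×10^-3) = 5.26×10^-22 kg·m/s.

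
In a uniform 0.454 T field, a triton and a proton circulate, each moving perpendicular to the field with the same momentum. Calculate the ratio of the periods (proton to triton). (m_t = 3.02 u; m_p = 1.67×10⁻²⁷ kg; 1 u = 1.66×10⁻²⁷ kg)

ratio ≈ 0.333

T = 2πm/(qB) is independent of speed, so T₂/T₁ = (m₂/q₂)/(m₁/q₁).
T_{proton}/T_{triton} = (1.67×10^-27/1e) / (5.01×10^-27/1e) = 0.333.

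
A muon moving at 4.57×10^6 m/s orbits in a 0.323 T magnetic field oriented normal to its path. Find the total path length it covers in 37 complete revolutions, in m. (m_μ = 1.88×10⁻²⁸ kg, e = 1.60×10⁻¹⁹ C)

L ≈ 3.86 m

r = mv/(qB) = 0.0166 m, so one revolution covers 2πr = 0.104 m.
In 37 revolutions: L = 37·2πr = 3.86 m.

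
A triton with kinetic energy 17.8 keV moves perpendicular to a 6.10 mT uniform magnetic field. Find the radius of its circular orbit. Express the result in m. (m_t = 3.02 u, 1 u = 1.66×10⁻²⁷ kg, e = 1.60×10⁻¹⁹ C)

r ≈ 5.48 m

Convert the energy: K = 17.8 keV = 2.85×10^-15 J.
v = √(2K/m) = √(2·2.85×10^-15/5.01×10^-27) = 1.07×10^6 m/s.
r = mv/(qB) = (5.01×10^-27)(1.07×10^6) / [(1×1.60×10^-19)(6.10×10^-3)] = 5.48 m.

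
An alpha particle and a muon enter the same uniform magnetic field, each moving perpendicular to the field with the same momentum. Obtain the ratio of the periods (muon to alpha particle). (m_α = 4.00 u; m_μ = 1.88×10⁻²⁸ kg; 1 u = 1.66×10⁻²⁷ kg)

ratio ≈ 0.0566

T = 2πm/(qB) is independent of speed, so T₂/T₁ = (m₂/q₂)/(m₁/q₁).
T_{muon}/T_{alpha particle} = (1.88×10^-28/1e) / (6.64×10^-27/2e) = 0.0566.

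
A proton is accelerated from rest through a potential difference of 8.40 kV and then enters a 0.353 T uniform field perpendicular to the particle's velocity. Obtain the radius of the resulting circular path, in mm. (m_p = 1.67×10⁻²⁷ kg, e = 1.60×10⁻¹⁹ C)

r ≈ 37.5 mm

The kinetic energy gained is K = qV = (1×1.60×10^-19)(8400) = 1.34×10^-15 J.
v = √(2K/m) = 1.27×10^6 m/s.
r = mv/(qB) = (1.67×10^-27)(1.27×10^6) / [(1×1.60×10^-19)(0.353)] = 0.0375 m.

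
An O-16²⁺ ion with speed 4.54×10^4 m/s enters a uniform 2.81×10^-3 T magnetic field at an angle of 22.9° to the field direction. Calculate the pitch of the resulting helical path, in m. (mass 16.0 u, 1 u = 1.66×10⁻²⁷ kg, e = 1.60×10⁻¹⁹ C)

pitch ≈ 7.76 m

The velocity component along B is v∥ = v cos22.9° = 4.18×10^4 m/s.
The cyclotron period T = 2πm/(qB) = 1.86×10^-4 s is set by m, q, B alone.
Pitch = v∥·T = (4.18×10^4)(1.86×10^-4) = 7.76 m.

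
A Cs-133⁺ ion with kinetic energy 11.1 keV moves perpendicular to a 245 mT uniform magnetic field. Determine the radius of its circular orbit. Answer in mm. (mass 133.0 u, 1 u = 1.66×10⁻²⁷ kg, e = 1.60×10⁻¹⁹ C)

r ≈ 714 mm

Convert the energy: K = 11.1 keV = 1.78×10^-15 J.
v = √(2K/m) = √(2·1.78×10^-15/2.21×10^-25) = 1.27×10^5 m/s.
r = mv/(qB) = (2.21×10^-25)(1.27×10^5) / [(1×1.60×10^-19)(0.245)] = 0.714 m.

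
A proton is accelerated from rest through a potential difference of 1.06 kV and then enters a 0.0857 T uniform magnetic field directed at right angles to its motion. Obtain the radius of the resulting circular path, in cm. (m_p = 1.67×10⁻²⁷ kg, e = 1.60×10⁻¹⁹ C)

The kinetic energy gained is K = qV = (1×1.60×10^-19)(1060) = 1.70×10^-16 J.
v = √(2K/m) = 4.51×10^5 m/s.
r = mv/(qB) = (1.67×10^-27)(4.51×10^5) / [(1×1.60×10^-19)(0.0857)] = 0.0549 m.

r ≈ 5.49 cm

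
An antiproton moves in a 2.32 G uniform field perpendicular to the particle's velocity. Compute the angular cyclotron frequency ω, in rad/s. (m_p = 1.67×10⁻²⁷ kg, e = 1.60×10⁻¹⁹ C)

ω = qB/m = (1×1.60×10^-19)(2.32×10^-4) / (1.67×10^-27) = 2.22×10^4 rad/s.

ω ≈ 2.22×10^4 rad/s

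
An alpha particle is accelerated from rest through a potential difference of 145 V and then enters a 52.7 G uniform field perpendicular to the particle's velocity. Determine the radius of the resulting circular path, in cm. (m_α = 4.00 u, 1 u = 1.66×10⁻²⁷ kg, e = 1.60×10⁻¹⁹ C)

r ≈ 46.5 cm

The kinetic energy gained is K = qV = (2×1.60×10^-19)(145) = 4.64×10^-17 J.
v = √(2K/m) = 1.18×10^5 m/s.
r = mv/(qB) = (6.64×10^-27)(1.18×10^5) / [(2×1.60×10^-19)(5.27×10^-3)] = 0.465 m.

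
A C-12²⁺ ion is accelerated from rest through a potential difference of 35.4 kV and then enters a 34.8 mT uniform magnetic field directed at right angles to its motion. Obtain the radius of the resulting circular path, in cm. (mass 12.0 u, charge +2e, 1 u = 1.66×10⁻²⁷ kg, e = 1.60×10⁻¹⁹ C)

r ≈ 191 cm

The kinetic energy gained is K = qV = (2×1.60×10^-19)(3.54×10^4) = 1.13×10^-14 J.
v = √(2K/m) = 1.07×10^6 m/s.
r = mv/(qB) = (1.99×10^-26)(1.07×10^6) / [(2×1.60×10^-19)(0.0348)] = 1.91 m.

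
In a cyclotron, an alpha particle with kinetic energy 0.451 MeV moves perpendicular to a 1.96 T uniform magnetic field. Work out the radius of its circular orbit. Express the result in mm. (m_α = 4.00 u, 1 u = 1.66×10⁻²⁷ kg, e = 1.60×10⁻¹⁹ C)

r ≈ 49.4 mm

Convert the energy: K = 0.451 MeV = 7.22×10^-14 J.
v = √(2K/m) = √(2·7.22×10^-14/6.64×10^-27) = 4.66×10^6 m/s.
r = mv/(qB) = (6.64×10^-27)(4.66×10^6) / [(2×1.60×10^-19)(1.96)] = 0.0494 m.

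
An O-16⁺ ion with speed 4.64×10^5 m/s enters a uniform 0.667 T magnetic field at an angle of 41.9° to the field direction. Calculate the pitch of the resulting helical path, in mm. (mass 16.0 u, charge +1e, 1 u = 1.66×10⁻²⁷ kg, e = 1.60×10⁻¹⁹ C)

pitch ≈ 540 mm

The velocity component along B is v∥ = v cos41.9° = 3.45×10^5 m/s.
The cyclotron period T = 2πm/(qB) = 1.56×10^-6 s is set by m, q, B alone.
Pitch = v∥·T = (3.45×10^5)(1.56×10^-6) = 0.540 m.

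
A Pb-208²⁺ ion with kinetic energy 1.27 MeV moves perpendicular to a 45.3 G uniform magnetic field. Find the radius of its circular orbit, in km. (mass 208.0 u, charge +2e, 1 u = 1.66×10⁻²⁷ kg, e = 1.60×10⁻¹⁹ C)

Convert the energy: K = 1.27 MeV = 2.03×10^-13 J.
v = √(2K/m) = √(2·2.03×10^-13/3.45×10^-25) = 1.08×10^6 m/s.
r = mv/(qB) = (3.45×10^-25)(1.08×10^6) / [(2×1.60×10^-19)(4.53×10^-3)] = 258 m.

r ≈ 0.258 km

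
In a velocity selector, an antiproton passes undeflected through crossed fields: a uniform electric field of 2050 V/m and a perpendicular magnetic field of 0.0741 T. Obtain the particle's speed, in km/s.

v ≈ 27.7 km/s

For zero net force, qE = qvB, so v = E/B.
v = (2050) / (0.0741) = 2.77×10^4 m/s.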